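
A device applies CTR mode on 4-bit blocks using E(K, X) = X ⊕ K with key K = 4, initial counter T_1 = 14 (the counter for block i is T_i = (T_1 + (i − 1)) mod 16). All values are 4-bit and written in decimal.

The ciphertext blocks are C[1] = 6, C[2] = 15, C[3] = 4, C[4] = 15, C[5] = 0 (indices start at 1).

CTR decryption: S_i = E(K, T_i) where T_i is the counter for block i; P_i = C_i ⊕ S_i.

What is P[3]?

P[3] = 0

P[3]: T = 0, S = E(K, T) = 4; 4 ⊕ 4 = 0.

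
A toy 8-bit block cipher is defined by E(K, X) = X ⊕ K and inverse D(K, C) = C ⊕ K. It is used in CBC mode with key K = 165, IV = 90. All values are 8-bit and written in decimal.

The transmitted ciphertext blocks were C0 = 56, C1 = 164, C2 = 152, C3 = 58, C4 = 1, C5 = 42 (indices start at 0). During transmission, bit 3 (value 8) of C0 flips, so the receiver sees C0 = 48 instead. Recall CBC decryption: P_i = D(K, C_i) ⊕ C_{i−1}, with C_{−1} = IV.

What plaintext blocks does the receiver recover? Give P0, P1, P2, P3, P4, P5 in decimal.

P0 = 207, P1 = 49, P2 = 153, P3 = 7, P4 = 158, P5 = 142

Only C0 changed, to 48. In CBC, a change in C_i garbles P_i and flips the same bit in P_{i+1}. Decrypting the received ciphertext:
P0: D(K, 48) = 149; 149 ⊕ 90 = 207.
P1: D(K, 164) = 1; 1 ⊕ 48 = 49.
P2: D(K, 152) = 61; 61 ⊕ 164 = 153.
P3: D(K, 58) = 159; 159 ⊕ 152 = 7.
P4: D(K, 1) = 164; 164 ⊕ 58 = 158.
P5: D(K, 42) = 143; 143 ⊕ 1 = 142.
Blocks that differ from the original plaintext: P0, P1.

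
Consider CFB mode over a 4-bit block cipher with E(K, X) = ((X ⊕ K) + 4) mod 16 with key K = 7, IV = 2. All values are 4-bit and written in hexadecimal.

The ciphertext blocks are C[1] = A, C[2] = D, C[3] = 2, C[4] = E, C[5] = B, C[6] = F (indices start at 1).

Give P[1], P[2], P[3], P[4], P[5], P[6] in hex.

CFB decryption: P_i = C_i ⊕ E(K, C_{i−1}), with C_{0} = IV.
P[1]: E(K, 2) = 9; A ⊕ 9 = 3.
P[2]: E(K, A) = 1; D ⊕ 1 = C.
P[3]: E(K, D) = E; 2 ⊕ E = C.
P[4]: E(K, 2) = 9; E ⊕ 9 = 7.
P[5]: E(K, E) = D; B ⊕ D = 6.
P[6]: E(K, B) = 0; F ⊕ 0 = F.

P[1] = 3, P[2] = C, P[3] = C, P[4] = 7, P[5] = 6, P[6] = F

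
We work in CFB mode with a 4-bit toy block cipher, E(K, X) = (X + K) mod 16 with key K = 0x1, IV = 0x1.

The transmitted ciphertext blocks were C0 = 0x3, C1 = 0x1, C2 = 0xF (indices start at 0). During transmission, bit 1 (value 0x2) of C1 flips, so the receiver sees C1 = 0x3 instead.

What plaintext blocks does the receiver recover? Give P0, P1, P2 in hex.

CFB decryption: P_i = C_i ⊕ E(K, C_{i−1}), with C_{−1} = IV.
Only C1 changed, to 0x3. In CFB, a change in C_i flips the same bit in P_i and garbles P_{i+1}. Decrypting the received ciphertext:
P0: E(K, 0x1) = 0x2; 0x3 ⊕ 0x2 = 0x1.
P1: E(K, 0x3) = 0x4; 0x3 ⊕ 0x4 = 0x7.
P2: E(K, 0x3) = 0x4; 0xF ⊕ 0x4 = 0xB.
Blocks that differ from the original plaintext: P1, P2.

P0 = 0x1, P1 = 0x7, P2 = 0xB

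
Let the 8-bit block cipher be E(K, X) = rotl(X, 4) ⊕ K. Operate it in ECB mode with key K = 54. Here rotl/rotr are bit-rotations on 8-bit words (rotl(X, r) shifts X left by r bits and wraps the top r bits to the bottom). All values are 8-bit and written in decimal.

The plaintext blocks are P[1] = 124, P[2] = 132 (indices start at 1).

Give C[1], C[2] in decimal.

ECB encryption: C_i = E(K, P_i).
C[1]: E(K, 124) = 241.
C[2]: E(K, 132) = 126.

C[1] = 241, C[2] = 126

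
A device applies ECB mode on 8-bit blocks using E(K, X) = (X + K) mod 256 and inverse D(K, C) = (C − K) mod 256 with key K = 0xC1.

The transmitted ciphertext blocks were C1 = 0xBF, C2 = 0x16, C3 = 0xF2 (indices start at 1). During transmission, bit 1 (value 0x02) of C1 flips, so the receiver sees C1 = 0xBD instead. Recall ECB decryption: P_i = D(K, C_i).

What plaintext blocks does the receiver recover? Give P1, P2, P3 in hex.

P1 = 0xFC, P2 = 0x55, P3 = 0x31

Only C1 changed, to 0xBD. In ECB, a change in C_i affects only P_i. Decrypting the received ciphertext:
P1: D(K, 0xBD) = 0xFC.
P2: D(K, 0x16) = 0x55.
P3: D(K, 0xF2) = 0x31.
Blocks that differ from the original plaintext: P1.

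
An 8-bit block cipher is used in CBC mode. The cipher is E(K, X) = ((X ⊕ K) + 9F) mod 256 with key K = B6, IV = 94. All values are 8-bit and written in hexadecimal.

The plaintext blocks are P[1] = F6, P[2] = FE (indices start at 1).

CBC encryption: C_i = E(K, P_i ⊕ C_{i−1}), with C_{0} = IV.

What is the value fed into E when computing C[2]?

C[1]: P[1] ⊕ 94 = 62; E(K, 62) = 73.
C[2]: P[2] ⊕ 73 = 8D; E(K, 8D) = DA.
So the input to E for block [2] is 8D.

8D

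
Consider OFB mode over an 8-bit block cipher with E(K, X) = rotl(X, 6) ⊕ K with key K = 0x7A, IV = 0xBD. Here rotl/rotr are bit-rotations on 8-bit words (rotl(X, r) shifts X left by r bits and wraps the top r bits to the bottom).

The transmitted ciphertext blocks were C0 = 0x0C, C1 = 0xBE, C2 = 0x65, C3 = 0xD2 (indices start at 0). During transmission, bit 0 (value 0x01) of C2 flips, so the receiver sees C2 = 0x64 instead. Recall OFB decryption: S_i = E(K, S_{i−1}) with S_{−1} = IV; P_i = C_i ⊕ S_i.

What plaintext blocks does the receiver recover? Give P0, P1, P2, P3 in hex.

Only C2 changed, to 0x64. In OFB, a change in C_i flips the same bit in P_i only; the keystream is unaffected. Decrypting the received ciphertext:
P0: S = E(K, 0xBD) = 0x15; 0x0C ⊕ 0x15 = 0x19.
P1: S = E(K, 0x15) = 0x3F; 0xBE ⊕ 0x3F = 0x81.
P2: S = E(K, 0x3F) = 0xB5; 0x64 ⊕ 0xB5 = 0xD1.
P3: S = E(K, 0xB5) = 0x17; 0xD2 ⊕ 0x17 = 0xC5.
Blocks that differ from the original plaintext: P2.

P0 = 0x19, P1 = 0x81, P2 = 0xD1, P3 = 0xC5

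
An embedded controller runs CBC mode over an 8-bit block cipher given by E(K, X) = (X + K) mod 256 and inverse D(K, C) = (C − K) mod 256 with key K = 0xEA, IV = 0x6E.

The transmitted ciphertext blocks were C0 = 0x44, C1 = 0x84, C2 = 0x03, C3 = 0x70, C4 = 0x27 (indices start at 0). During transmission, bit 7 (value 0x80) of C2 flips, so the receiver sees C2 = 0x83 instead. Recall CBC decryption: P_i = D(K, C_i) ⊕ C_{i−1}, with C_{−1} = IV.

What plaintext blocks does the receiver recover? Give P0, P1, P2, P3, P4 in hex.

P0 = 0x34, P1 = 0xDE, P2 = 0x1D, P3 = 0x05, P4 = 0x4D

Only C2 changed, to 0x83. In CBC, a change in C_i garbles P_i and flips the same bit in P_{i+1}. Decrypting the received ciphertext:
P0: D(K, 0x44) = 0x5A; 0x5A ⊕ 0x6E = 0x34.
P1: D(K, 0x84) = 0x9A; 0x9A ⊕ 0x44 = 0xDE.
P2: D(K, 0x83) = 0x99; 0x99 ⊕ 0x84 = 0x1D.
P3: D(K, 0x70) = 0x86; 0x86 ⊕ 0x83 = 0x05.
P4: D(K, 0x27) = 0x3D; 0x3D ⊕ 0x70 = 0x4D.
Blocks that differ from the original plaintext: P2, P3.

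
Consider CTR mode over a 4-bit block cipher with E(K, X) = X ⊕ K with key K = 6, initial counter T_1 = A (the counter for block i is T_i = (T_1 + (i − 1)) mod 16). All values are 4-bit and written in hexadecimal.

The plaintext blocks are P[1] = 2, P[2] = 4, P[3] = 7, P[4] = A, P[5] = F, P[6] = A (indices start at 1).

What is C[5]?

C[5] = 7

CTR encryption: S_i = E(K, T_i) where T_i is the counter for block i; C_i = P_i ⊕ S_i.
C[1]: T = A, S = E(K, T) = C; 2 ⊕ C = E.
C[2]: T = B, S = E(K, T) = D; 4 ⊕ D = 9.
C[3]: T = C, S = E(K, T) = A; 7 ⊕ A = D.
C[4]: T = D, S = E(K, T) = B; A ⊕ B = 1.
C[5]: T = E, S = E(K, T) = 8; F ⊕ 8 = 7.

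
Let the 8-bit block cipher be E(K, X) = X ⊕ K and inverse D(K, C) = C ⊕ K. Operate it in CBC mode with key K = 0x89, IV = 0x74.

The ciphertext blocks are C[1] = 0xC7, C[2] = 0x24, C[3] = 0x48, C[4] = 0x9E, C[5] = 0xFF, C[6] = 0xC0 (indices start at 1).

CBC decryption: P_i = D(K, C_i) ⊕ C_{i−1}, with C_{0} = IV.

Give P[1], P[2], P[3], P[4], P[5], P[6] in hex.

P[1] = 0x3A, P[2] = 0x6A, P[3] = 0xE5, P[4] = 0x5F, P[5] = 0xE8, P[6] = 0xB6

P[1]: D(K, 0xC7) = 0x4E; 0x4E ⊕ 0x74 = 0x3A.
P[2]: D(K, 0x24) = 0xAD; 0xAD ⊕ 0xC7 = 0x6A.
P[3]: D(K, 0x48) = 0xC1; 0xC1 ⊕ 0x24 = 0xE5.
P[4]: D(K, 0x9E) = 0x17; 0x17 ⊕ 0x48 = 0x5F.
P[5]: D(K, 0xFF) = 0x76; 0x76 ⊕ 0x9E = 0xE8.
P[6]: D(K, 0xC0) = 0x49; 0x49 ⊕ 0xFF = 0xB6.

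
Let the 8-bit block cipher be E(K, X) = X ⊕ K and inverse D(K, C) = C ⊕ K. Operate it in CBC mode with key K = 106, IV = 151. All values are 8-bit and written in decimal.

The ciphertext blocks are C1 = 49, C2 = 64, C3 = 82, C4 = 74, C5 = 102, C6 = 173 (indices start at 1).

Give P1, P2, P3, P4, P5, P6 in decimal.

P1 = 204, P2 = 27, P3 = 120, P4 = 114, P5 = 70, P6 = 161

CBC decryption: P_i = D(K, C_i) ⊕ C_{i−1}, with C_{0} = IV.
P1: D(K, 49) = 91; 91 ⊕ 151 = 204.
P2: D(K, 64) = 42; 42 ⊕ 49 = 27.
P3: D(K, 82) = 56; 56 ⊕ 64 = 120.
P4: D(K, 74) = 32; 32 ⊕ 82 = 114.
P5: D(K, 102) = 12; 12 ⊕ 74 = 70.
P6: D(K, 173) = 199; 199 ⊕ 102 = 161.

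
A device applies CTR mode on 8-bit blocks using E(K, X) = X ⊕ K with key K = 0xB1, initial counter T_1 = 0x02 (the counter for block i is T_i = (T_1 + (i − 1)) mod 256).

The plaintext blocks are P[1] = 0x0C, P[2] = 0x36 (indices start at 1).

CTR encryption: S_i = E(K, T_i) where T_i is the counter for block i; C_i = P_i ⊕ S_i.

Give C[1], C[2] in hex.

C[1]: T = 0x02, S = E(K, T) = 0xB3; 0x0C ⊕ 0xB3 = 0xBF.
C[2]: T = 0x03, S = E(K, T) = 0xB2; 0x36 ⊕ 0xB2 = 0x84.

C[1] = 0xBF, C[2] = 0x84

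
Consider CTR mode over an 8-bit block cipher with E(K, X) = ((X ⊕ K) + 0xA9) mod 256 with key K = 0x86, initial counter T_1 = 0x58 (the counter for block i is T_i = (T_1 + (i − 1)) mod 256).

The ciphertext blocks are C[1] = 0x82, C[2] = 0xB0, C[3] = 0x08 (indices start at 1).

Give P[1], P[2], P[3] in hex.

P[1] = 0x05, P[2] = 0x38, P[3] = 0x8D

CTR decryption: S_i = E(K, T_i) where T_i is the counter for block i; P_i = C_i ⊕ S_i.
P[1]: T = 0x58, S = E(K, T) = 0x87; 0x82 ⊕ 0x87 = 0x05.
P[2]: T = 0x59, S = E(K, T) = 0x88; 0xB0 ⊕ 0x88 = 0x38.
P[3]: T = 0x5A, S = E(K, T) = 0x85; 0x08 ⊕ 0x85 = 0x8D.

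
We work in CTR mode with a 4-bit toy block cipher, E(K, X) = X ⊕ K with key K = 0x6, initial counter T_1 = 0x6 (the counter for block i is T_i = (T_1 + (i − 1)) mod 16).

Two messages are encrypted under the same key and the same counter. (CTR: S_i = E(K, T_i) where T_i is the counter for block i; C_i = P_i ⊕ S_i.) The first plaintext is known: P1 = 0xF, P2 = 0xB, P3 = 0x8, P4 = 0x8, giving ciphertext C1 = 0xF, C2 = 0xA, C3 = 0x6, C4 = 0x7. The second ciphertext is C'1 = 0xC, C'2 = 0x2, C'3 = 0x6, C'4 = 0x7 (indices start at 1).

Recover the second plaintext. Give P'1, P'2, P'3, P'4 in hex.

In CTR with a reused counter, both messages share the same keystream S_i, so C_i ⊕ C'_i = P_i ⊕ P'_i and thus P'_i = P_i ⊕ C_i ⊕ C'_i.
P'1: 0xF ⊕ 0xF ⊕ 0xC = 0xC.
P'2: 0xB ⊕ 0xA ⊕ 0x2 = 0x3.
P'3: 0x8 ⊕ 0x6 ⊕ 0x6 = 0x8.
P'4: 0x8 ⊕ 0x7 ⊕ 0x7 = 0x8.

P'1 = 0xC, P'2 = 0x3, P'3 = 0x8, P'4 = 0x8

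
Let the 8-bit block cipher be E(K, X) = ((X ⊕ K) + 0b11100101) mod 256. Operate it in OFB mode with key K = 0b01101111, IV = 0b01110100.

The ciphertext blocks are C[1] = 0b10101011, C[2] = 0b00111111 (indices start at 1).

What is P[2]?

OFB decryption: S_i = E(K, S_{i−1}) with S_{0} = IV; P_i = C_i ⊕ S_i.
P[1]: S = E(K, 0b01110100) = 0b00000000; 0b10101011 ⊕ 0b00000000 = 0b10101011.
P[2]: S = E(K, 0b00000000) = 0b01010100; 0b00111111 ⊕ 0b01010100 = 0b01101011.

P[2] = 0b01101011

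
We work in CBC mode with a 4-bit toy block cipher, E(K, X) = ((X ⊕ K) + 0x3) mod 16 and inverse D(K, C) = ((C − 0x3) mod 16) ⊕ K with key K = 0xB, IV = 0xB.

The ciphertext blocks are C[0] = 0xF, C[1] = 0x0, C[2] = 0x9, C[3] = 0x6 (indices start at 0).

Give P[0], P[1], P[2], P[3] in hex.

P[0] = 0xC, P[1] = 0x9, P[2] = 0xD, P[3] = 0x1

CBC decryption: P_i = D(K, C_i) ⊕ C_{i−1}, with C_{−1} = IV.
P[0]: D(K, 0xF) = 0x7; 0x7 ⊕ 0xB = 0xC.
P[1]: D(K, 0x0) = 0x6; 0x6 ⊕ 0xF = 0x9.
P[2]: D(K, 0x9) = 0xD; 0xD ⊕ 0x0 = 0xD.
P[3]: D(K, 0x6) = 0x8; 0x8 ⊕ 0x9 = 0x1.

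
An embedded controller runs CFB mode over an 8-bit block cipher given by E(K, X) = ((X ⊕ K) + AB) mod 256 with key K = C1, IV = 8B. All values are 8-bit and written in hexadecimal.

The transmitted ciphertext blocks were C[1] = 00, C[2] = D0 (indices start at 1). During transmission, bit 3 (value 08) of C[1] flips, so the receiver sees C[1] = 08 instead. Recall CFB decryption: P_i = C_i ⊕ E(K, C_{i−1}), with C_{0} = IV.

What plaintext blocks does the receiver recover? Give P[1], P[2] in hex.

P[1] = FD, P[2] = A4

Only C[1] changed, to 08. In CFB, a change in C_i flips the same bit in P_i and garbles P_{i+1}. Decrypting the received ciphertext:
P[1]: E(K, 8B) = F5; 08 ⊕ F5 = FD.
P[2]: E(K, 08) = 74; D0 ⊕ 74 = A4.
Blocks that differ from the original plaintext: P[1], P[2].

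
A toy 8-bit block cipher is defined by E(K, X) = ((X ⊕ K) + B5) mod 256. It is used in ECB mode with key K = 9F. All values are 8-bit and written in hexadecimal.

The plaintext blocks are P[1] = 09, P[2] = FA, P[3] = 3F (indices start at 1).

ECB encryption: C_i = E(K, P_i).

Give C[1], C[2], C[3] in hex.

C[1] = 4B, C[2] = 1A, C[3] = 55

C[1]: E(K, 09) = 4B.
C[2]: E(K, FA) = 1A.
C[3]: E(K, 3F) = 55.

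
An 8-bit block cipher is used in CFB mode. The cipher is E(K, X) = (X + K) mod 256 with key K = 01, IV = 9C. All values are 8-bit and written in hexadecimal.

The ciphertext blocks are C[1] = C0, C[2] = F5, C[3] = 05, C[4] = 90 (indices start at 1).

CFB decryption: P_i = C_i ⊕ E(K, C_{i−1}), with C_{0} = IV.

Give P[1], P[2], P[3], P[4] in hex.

P[1] = 5D, P[2] = 34, P[3] = F3, P[4] = 96

P[1]: E(K, 9C) = 9D; C0 ⊕ 9D = 5D.
P[2]: E(K, C0) = C1; F5 ⊕ C1 = 34.
P[3]: E(K, F5) = F6; 05 ⊕ F6 = F3.
P[4]: E(K, 05) = 06; 90 ⊕ 06 = 96.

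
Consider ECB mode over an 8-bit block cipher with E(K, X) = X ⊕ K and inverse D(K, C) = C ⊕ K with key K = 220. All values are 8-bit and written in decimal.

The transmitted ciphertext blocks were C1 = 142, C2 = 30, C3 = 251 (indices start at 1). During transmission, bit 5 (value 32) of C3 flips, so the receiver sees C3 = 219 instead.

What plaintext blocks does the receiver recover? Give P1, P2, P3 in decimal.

ECB decryption: P_i = D(K, C_i).
Only C3 changed, to 219. In ECB, a change in C_i affects only P_i. Decrypting the received ciphertext:
P1: D(K, 142) = 82.
P2: D(K, 30) = 194.
P3: D(K, 219) = 7.
Blocks that differ from the original plaintext: P3.

P1 = 82, P2 = 194, P3 = 7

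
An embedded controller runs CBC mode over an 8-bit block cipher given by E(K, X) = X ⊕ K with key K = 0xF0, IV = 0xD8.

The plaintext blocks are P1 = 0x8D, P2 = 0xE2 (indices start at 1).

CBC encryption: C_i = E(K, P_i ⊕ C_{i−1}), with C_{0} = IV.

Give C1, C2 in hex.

C1: P1 ⊕ 0xD8 = 0x55; E(K, 0x55) = 0xA5.
C2: P2 ⊕ 0xA5 = 0x47; E(K, 0x47) = 0xB7.

C1 = 0xA5, C2 = 0xB7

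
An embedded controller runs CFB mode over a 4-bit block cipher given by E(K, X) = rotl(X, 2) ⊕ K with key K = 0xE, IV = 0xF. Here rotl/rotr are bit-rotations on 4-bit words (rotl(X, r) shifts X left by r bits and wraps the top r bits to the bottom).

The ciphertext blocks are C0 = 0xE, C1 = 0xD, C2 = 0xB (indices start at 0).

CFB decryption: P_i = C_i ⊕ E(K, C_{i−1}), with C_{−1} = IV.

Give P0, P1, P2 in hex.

P0: E(K, 0xF) = 0x1; 0xE ⊕ 0x1 = 0xF.
P1: E(K, 0xE) = 0x5; 0xD ⊕ 0x5 = 0x8.
P2: E(K, 0xD) = 0x9; 0xB ⊕ 0x9 = 0x2.

P0 = 0xF, P1 = 0x8, P2 = 0x2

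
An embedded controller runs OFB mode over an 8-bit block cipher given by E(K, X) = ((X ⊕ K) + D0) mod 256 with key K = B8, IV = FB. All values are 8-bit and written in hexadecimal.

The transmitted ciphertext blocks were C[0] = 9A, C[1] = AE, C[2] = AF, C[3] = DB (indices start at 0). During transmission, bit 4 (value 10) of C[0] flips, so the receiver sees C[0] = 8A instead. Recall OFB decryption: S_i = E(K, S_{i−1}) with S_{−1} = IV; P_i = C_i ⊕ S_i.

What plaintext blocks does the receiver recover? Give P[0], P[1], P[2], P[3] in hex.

Only C[0] changed, to 8A. In OFB, a change in C_i flips the same bit in P_i only; the keystream is unaffected. Decrypting the received ciphertext:
P[0]: S = E(K, FB) = 13; 8A ⊕ 13 = 99.
P[1]: S = E(K, 13) = 7B; AE ⊕ 7B = D5.
P[2]: S = E(K, 7B) = 93; AF ⊕ 93 = 3C.
P[3]: S = E(K, 93) = FB; DB ⊕ FB = 20.
Blocks that differ from the original plaintext: P[0].

P[0] = 99, P[1] = D5, P[2] = 3C, P[3] = 20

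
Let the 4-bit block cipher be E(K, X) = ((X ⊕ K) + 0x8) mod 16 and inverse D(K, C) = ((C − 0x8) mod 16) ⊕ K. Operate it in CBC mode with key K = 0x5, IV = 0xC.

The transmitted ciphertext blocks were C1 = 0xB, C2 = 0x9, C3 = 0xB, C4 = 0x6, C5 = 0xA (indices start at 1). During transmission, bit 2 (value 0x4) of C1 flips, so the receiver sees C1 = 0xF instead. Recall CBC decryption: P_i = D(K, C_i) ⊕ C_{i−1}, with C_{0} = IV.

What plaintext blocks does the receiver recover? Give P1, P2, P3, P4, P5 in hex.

Only C1 changed, to 0xF. In CBC, a change in C_i garbles P_i and flips the same bit in P_{i+1}. Decrypting the received ciphertext:
P1: D(K, 0xF) = 0x2; 0x2 ⊕ 0xC = 0xE.
P2: D(K, 0x9) = 0x4; 0x4 ⊕ 0xF = 0xB.
P3: D(K, 0xB) = 0x6; 0x6 ⊕ 0x9 = 0xF.
P4: D(K, 0x6) = 0xB; 0xB ⊕ 0xB = 0x0.
P5: D(K, 0xA) = 0x7; 0x7 ⊕ 0x6 = 0x1.
Blocks that differ from the original plaintext: P1, P2.

P1 = 0xE, P2 = 0xB, P3 = 0xF, P4 = 0x0, P5 = 0x1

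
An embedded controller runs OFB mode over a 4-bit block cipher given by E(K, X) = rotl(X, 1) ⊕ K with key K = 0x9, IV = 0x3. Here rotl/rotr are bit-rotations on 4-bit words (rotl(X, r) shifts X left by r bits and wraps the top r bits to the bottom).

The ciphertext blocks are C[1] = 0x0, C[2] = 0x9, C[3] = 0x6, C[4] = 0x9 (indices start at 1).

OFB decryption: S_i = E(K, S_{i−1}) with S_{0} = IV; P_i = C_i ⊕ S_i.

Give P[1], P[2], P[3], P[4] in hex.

P[1] = 0xF, P[2] = 0xF, P[3] = 0x3, P[4] = 0xA

P[1]: S = E(K, 0x3) = 0xF; 0x0 ⊕ 0xF = 0xF.
P[2]: S = E(K, 0xF) = 0x6; 0x9 ⊕ 0x6 = 0xF.
P[3]: S = E(K, 0x6) = 0x5; 0x6 ⊕ 0x5 = 0x3.
P[4]: S = E(K, 0x5) = 0x3; 0x9 ⊕ 0x3 = 0xA.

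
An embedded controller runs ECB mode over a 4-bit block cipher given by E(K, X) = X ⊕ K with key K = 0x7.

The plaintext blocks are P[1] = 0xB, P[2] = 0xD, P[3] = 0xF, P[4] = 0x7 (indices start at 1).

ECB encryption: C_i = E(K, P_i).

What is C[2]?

C[2]: E(K, 0xD) = 0xA.

C[2] = 0xA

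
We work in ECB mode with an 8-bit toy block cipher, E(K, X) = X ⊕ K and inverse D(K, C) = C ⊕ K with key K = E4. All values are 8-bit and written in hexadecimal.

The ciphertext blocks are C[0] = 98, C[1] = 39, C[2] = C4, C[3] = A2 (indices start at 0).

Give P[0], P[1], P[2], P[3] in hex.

ECB decryption: P_i = D(K, C_i).
P[0]: D(K, 98) = 7C.
P[1]: D(K, 39) = DD.
P[2]: D(K, C4) = 20.
P[3]: D(K, A2) = 46.

P[0] = 7C, P[1] = DD, P[2] = 20, P[3] = 46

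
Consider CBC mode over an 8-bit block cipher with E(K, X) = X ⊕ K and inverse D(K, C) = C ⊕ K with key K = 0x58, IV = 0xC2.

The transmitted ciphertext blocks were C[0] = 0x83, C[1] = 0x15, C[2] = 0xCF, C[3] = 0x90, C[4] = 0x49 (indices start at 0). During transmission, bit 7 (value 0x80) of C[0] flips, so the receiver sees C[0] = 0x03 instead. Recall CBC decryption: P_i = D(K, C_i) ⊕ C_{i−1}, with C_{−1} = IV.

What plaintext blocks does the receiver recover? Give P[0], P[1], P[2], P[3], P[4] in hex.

Only C[0] changed, to 0x03. In CBC, a change in C_i garbles P_i and flips the same bit in P_{i+1}. Decrypting the received ciphertext:
P[0]: D(K, 0x03) = 0x5B; 0x5B ⊕ 0xC2 = 0x99.
P[1]: D(K, 0x15) = 0x4D; 0x4D ⊕ 0x03 = 0x4E.
P[2]: D(K, 0xCF) = 0x97; 0x97 ⊕ 0x15 = 0x82.
P[3]: D(K, 0x90) = 0xC8; 0xC8 ⊕ 0xCF = 0x07.
P[4]: D(K, 0x49) = 0x11; 0x11 ⊕ 0x90 = 0x81.
Blocks that differ from the original plaintext: P[0], P[1].

P[0] = 0x99, P[1] = 0x4E, P[2] = 0x82, P[3] = 0x07, P[4] = 0x81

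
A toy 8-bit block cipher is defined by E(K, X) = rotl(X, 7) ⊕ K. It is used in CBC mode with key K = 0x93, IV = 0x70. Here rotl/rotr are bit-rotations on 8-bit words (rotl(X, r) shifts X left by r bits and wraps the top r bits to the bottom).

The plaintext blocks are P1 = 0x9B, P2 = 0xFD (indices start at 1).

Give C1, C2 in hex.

CBC encryption: C_i = E(K, P_i ⊕ C_{i−1}), with C_{0} = IV.
C1: P1 ⊕ 0x70 = 0xEB; E(K, 0xEB) = 0x66.
C2: P2 ⊕ 0x66 = 0x9B; E(K, 0x9B) = 0x5E.

C1 = 0x66, C2 = 0x5E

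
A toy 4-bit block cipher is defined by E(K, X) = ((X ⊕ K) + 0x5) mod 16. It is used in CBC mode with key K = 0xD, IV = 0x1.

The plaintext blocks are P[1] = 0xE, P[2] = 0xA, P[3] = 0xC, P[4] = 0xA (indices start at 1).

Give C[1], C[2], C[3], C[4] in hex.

CBC encryption: C_i = E(K, P_i ⊕ C_{i−1}), with C_{0} = IV.
C[1]: P[1] ⊕ 0x1 = 0xF; E(K, 0xF) = 0x7.
C[2]: P[2] ⊕ 0x7 = 0xD; E(K, 0xD) = 0x5.
C[3]: P[3] ⊕ 0x5 = 0x9; E(K, 0x9) = 0x9.
C[4]: P[4] ⊕ 0x9 = 0x3; E(K, 0x3) = 0x3.

C[1] = 0x7, C[2] = 0x5, C[3] = 0x9, C[4] = 0x3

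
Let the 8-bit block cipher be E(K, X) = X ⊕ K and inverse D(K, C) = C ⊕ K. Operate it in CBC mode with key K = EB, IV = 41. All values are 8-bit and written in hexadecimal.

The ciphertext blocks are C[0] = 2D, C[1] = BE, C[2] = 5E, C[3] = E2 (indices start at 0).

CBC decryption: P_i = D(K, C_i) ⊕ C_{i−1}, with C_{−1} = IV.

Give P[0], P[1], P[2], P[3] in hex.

P[0]: D(K, 2D) = C6; C6 ⊕ 41 = 87.
P[1]: D(K, BE) = 55; 55 ⊕ 2D = 78.
P[2]: D(K, 5E) = B5; B5 ⊕ BE = 0B.
P[3]: D(K, E2) = 09; 09 ⊕ 5E = 57.

P[0] = 87, P[1] = 78, P[2] = 0B, P[3] = 57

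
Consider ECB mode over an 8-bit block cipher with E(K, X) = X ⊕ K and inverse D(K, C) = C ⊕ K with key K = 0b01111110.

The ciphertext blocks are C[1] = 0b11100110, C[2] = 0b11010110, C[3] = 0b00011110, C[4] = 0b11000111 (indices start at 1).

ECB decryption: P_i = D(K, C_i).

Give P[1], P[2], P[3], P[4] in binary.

P[1]: D(K, 0b11100110) = 0b10011000.
P[2]: D(K, 0b11010110) = 0b10101000.
P[3]: D(K, 0b00011110) = 0b01100000.
P[4]: D(K, 0b11000111) = 0b10111001.

P[1] = 0b10011000, P[2] = 0b10101000, P[3] = 0b01100000, P[4] = 0b10111001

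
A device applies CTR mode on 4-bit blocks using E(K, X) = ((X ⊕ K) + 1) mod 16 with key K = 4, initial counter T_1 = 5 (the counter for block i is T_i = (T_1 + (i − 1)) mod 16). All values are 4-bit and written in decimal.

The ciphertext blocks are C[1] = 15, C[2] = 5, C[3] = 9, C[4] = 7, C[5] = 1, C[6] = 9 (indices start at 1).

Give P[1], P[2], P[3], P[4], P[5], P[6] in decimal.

P[1] = 13, P[2] = 6, P[3] = 13, P[4] = 10, P[5] = 15, P[6] = 6

CTR decryption: S_i = E(K, T_i) where T_i is the counter for block i; P_i = C_i ⊕ S_i.
P[1]: T = 5, S = E(K, T) = 2; 15 ⊕ 2 = 13.
P[2]: T = 6, S = E(K, T) = 3; 5 ⊕ 3 = 6.
P[3]: T = 7, S = E(K, T) = 4; 9 ⊕ 4 = 13.
P[4]: T = 8, S = E(K, T) = 13; 7 ⊕ 13 = 10.
P[5]: T = 9, S = E(K, T) = 14; 1 ⊕ 14 = 15.
P[6]: T = 10, S = E(K, T) = 15; 9 ⊕ 15 = 6.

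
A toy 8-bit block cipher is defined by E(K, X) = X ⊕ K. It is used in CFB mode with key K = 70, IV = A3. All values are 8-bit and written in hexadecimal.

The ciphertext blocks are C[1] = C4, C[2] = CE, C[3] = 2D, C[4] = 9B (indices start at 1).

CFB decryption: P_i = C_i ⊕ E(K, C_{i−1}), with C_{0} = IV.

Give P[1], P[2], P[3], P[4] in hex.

P[1] = 17, P[2] = 7A, P[3] = 93, P[4] = C6

P[1]: E(K, A3) = D3; C4 ⊕ D3 = 17.
P[2]: E(K, C4) = B4; CE ⊕ B4 = 7A.
P[3]: E(K, CE) = BE; 2D ⊕ BE = 93.
P[4]: E(K, 2D) = 5D; 9B ⊕ 5D = C6.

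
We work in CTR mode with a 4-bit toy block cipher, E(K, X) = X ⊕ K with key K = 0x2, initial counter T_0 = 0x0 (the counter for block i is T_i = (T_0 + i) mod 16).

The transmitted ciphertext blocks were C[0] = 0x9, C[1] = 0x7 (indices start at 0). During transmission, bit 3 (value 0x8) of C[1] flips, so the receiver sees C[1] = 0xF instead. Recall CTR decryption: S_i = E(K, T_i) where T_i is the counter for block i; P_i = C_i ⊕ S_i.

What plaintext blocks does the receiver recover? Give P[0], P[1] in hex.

P[0] = 0xB, P[1] = 0xC

Only C[1] changed, to 0xF. In CTR, a change in C_i flips the same bit in P_i only; the keystream is unaffected. Decrypting the received ciphertext:
P[0]: T = 0x0, S = E(K, T) = 0x2; 0x9 ⊕ 0x2 = 0xB.
P[1]: T = 0x1, S = E(K, T) = 0x3; 0xF ⊕ 0x3 = 0xC.
Blocks that differ from the original plaintext: P[1].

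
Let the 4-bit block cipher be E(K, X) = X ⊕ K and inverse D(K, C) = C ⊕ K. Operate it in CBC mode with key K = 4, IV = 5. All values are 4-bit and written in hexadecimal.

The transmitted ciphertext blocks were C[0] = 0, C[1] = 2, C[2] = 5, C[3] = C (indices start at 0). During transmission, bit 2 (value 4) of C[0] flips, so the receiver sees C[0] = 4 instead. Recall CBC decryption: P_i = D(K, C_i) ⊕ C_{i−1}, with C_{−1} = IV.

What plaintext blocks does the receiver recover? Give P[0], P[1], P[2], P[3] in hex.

Only C[0] changed, to 4. In CBC, a change in C_i garbles P_i and flips the same bit in P_{i+1}. Decrypting the received ciphertext:
P[0]: D(K, 4) = 0; 0 ⊕ 5 = 5.
P[1]: D(K, 2) = 6; 6 ⊕ 4 = 2.
P[2]: D(K, 5) = 1; 1 ⊕ 2 = 3.
P[3]: D(K, C) = 8; 8 ⊕ 5 = D.
Blocks that differ from the original plaintext: P[0], P[1].

P[0] = 5, P[1] = 2, P[2] = 3, P[3] = D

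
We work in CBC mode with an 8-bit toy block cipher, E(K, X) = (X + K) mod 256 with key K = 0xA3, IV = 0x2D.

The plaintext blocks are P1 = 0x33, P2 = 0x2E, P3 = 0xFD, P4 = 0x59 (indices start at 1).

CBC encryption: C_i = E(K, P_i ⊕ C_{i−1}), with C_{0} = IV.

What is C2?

C1: P1 ⊕ 0x2D = 0x1E; E(K, 0x1E) = 0xC1.
C2: P2 ⊕ 0xC1 = 0xEF; E(K, 0xEF) = 0x92.

C2 = 0x92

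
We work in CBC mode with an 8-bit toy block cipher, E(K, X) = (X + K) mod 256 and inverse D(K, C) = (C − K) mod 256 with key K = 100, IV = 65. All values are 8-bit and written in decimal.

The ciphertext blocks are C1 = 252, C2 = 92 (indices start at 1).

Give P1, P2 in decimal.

CBC decryption: P_i = D(K, C_i) ⊕ C_{i−1}, with C_{0} = IV.
P1: D(K, 252) = 152; 152 ⊕ 65 = 217.
P2: D(K, 92) = 248; 248 ⊕ 252 = 4.

P1 = 217, P2 = 4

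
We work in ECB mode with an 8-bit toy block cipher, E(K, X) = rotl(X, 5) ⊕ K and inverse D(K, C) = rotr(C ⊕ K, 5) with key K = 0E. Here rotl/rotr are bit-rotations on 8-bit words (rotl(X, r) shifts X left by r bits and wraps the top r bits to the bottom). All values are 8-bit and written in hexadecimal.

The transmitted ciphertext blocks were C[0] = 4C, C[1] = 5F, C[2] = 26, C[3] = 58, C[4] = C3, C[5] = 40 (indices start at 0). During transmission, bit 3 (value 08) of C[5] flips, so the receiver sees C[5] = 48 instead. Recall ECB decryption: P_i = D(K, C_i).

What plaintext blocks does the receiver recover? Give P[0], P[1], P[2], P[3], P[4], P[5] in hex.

P[0] = 12, P[1] = 8A, P[2] = 41, P[3] = B2, P[4] = 6E, P[5] = 32

Only C[5] changed, to 48. In ECB, a change in C_i affects only P_i. Decrypting the received ciphertext:
P[0]: D(K, 4C) = 12.
P[1]: D(K, 5F) = 8A.
P[2]: D(K, 26) = 41.
P[3]: D(K, 58) = B2.
P[4]: D(K, C3) = 6E.
P[5]: D(K, 48) = 32.
Blocks that differ from the original plaintext: P[5].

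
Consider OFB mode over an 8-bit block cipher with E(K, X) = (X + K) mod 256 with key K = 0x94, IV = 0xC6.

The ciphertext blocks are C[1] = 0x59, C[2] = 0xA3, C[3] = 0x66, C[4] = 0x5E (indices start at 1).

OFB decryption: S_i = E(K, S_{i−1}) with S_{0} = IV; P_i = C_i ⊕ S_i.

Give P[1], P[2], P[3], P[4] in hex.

P[1]: S = E(K, 0xC6) = 0x5A; 0x59 ⊕ 0x5A = 0x03.
P[2]: S = E(K, 0x5A) = 0xEE; 0xA3 ⊕ 0xEE = 0x4D.
P[3]: S = E(K, 0xEE) = 0x82; 0x66 ⊕ 0x82 = 0xE4.
P[4]: S = E(K, 0x82) = 0x16; 0x5E ⊕ 0x16 = 0x48.

P[1] = 0x03, P[2] = 0x4D, P[3] = 0xE4, P[4] = 0x48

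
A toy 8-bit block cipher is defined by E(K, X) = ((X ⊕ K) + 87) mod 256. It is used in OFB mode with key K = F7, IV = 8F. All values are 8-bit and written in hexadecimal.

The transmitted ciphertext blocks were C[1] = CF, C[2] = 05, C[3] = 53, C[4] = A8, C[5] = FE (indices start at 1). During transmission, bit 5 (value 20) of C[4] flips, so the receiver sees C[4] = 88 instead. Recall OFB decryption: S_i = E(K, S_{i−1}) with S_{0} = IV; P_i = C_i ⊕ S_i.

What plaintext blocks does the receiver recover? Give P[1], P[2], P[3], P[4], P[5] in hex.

P[1] = 30, P[2] = 8A, P[3] = AC, P[4] = 07, P[5] = 01

Only C[4] changed, to 88. In OFB, a change in C_i flips the same bit in P_i only; the keystream is unaffected. Decrypting the received ciphertext:
P[1]: S = E(K, 8F) = FF; CF ⊕ FF = 30.
P[2]: S = E(K, FF) = 8F; 05 ⊕ 8F = 8A.
P[3]: S = E(K, 8F) = FF; 53 ⊕ FF = AC.
P[4]: S = E(K, FF) = 8F; 88 ⊕ 8F = 07.
P[5]: S = E(K, 8F) = FF; FE ⊕ FF = 01.
Blocks that differ from the original plaintext: P[4].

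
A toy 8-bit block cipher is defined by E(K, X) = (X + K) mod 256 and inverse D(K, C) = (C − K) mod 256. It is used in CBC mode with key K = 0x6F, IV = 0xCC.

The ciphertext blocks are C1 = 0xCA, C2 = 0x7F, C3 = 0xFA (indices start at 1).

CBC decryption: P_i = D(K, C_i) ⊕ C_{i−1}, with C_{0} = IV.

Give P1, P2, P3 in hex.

P1: D(K, 0xCA) = 0x5B; 0x5B ⊕ 0xCC = 0x97.
P2: D(K, 0x7F) = 0x10; 0x10 ⊕ 0xCA = 0xDA.
P3: D(K, 0xFA) = 0x8B; 0x8B ⊕ 0x7F = 0xF4.

P1 = 0x97, P2 = 0xDA, P3 = 0xF4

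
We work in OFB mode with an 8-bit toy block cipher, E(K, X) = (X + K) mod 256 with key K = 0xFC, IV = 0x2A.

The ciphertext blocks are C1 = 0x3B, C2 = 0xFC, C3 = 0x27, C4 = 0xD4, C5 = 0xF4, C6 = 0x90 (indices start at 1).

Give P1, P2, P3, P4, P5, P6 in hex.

P1 = 0x1D, P2 = 0xDE, P3 = 0x39, P4 = 0xCE, P5 = 0xE2, P6 = 0x82

OFB decryption: S_i = E(K, S_{i−1}) with S_{0} = IV; P_i = C_i ⊕ S_i.
P1: S = E(K, 0x2A) = 0x26; 0x3B ⊕ 0x26 = 0x1D.
P2: S = E(K, 0x26) = 0x22; 0xFC ⊕ 0x22 = 0xDE.
P3: S = E(K, 0x22) = 0x1E; 0x27 ⊕ 0x1E = 0x39.
P4: S = E(K, 0x1E) = 0x1A; 0xD4 ⊕ 0x1A = 0xCE.
P5: S = E(K, 0x1A) = 0x16; 0xF4 ⊕ 0x16 = 0xE2.
P6: S = E(K, 0x16) = 0x12; 0x90 ⊕ 0x12 = 0x82.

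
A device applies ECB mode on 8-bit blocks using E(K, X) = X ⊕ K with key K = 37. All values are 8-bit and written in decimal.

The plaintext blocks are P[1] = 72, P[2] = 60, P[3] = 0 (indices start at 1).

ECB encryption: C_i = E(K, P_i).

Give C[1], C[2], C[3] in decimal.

C[1] = 109, C[2] = 25, C[3] = 37

C[1]: E(K, 72) = 109.
C[2]: E(K, 60) = 25.
C[3]: E(K, 0) = 37.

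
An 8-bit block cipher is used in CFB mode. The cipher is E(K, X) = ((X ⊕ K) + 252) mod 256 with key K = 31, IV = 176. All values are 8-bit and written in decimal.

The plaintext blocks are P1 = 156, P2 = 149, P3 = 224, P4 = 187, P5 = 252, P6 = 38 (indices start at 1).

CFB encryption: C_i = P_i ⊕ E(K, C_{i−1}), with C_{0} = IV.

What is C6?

C6 = 40

C1: E(K, 176) = 171; 156 ⊕ 171 = 55.
C2: E(K, 55) = 36; 149 ⊕ 36 = 177.
C3: E(K, 177) = 170; 224 ⊕ 170 = 74.
C4: E(K, 74) = 81; 187 ⊕ 81 = 234.
C5: E(K, 234) = 241; 252 ⊕ 241 = 13.
C6: E(K, 13) = 14; 38 ⊕ 14 = 40.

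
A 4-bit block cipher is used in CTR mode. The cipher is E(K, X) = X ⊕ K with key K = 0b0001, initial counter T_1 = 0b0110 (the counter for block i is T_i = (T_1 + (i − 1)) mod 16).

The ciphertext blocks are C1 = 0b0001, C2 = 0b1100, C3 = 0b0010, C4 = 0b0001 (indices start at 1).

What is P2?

P2 = 0b1010

CTR decryption: S_i = E(K, T_i) where T_i is the counter for block i; P_i = C_i ⊕ S_i.
P2: T = 0b0111, S = E(K, T) = 0b0110; 0b1100 ⊕ 0b0110 = 0b1010.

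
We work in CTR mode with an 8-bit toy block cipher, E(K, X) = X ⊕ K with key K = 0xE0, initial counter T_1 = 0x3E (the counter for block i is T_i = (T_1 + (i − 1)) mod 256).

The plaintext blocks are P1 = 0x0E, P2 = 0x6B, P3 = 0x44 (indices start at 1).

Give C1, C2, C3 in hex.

CTR encryption: S_i = E(K, T_i) where T_i is the counter for block i; C_i = P_i ⊕ S_i.
C1: T = 0x3E, S = E(K, T) = 0xDE; 0x0E ⊕ 0xDE = 0xD0.
C2: T = 0x3F, S = E(K, T) = 0xDF; 0x6B ⊕ 0xDF = 0xB4.
C3: T = 0x40, S = E(K, T) = 0xA0; 0x44 ⊕ 0xA0 = 0xE4.

C1 = 0xD0, C2 = 0xB4, C3 = 0xE4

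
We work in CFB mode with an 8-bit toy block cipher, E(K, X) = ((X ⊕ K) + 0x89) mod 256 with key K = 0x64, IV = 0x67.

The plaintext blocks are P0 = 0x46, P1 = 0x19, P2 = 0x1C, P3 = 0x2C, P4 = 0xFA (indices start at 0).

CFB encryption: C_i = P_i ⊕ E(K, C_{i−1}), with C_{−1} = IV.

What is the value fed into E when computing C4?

0x18

C0: E(K, 0x67) = 0x8C; 0x46 ⊕ 0x8C = 0xCA.
C1: E(K, 0xCA) = 0x37; 0x19 ⊕ 0x37 = 0x2E.
C2: E(K, 0x2E) = 0xD3; 0x1C ⊕ 0xD3 = 0xCF.
C3: E(K, 0xCF) = 0x34; 0x2C ⊕ 0x34 = 0x18.
C4: E(K, 0x18) = 0x05; 0xFA ⊕ 0x05 = 0xFF.
So the input to E for block 4 is 0x18.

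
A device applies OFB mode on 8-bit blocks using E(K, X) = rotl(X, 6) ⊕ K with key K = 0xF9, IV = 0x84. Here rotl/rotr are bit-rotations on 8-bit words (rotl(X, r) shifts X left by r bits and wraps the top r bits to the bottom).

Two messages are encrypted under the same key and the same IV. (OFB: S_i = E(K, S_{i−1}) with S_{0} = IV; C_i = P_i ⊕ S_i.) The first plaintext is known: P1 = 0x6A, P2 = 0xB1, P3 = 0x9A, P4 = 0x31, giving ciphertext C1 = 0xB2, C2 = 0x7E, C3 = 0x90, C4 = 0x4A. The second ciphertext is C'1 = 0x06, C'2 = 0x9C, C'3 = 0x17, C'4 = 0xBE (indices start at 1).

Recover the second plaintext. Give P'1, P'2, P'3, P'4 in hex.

P'1 = 0xDE, P'2 = 0x53, P'3 = 0x1D, P'4 = 0xC5

In OFB with a reused IV, both messages share the same keystream S_i, so C_i ⊕ C'_i = P_i ⊕ P'_i and thus P'_i = P_i ⊕ C_i ⊕ C'_i.
P'1: 0x6A ⊕ 0xB2 ⊕ 0x06 = 0xDE.
P'2: 0xB1 ⊕ 0x7E ⊕ 0x9C = 0x53.
P'3: 0x9A ⊕ 0x90 ⊕ 0x17 = 0x1D.
P'4: 0x31 ⊕ 0x4A ⊕ 0xBE = 0xC5.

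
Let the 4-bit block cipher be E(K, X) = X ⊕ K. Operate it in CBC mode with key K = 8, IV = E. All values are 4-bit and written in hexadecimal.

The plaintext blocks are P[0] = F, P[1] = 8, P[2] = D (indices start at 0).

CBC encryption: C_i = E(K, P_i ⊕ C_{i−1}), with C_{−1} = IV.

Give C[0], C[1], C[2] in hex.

C[0]: P[0] ⊕ E = 1; E(K, 1) = 9.
C[1]: P[1] ⊕ 9 = 1; E(K, 1) = 9.
C[2]: P[2] ⊕ 9 = 4; E(K, 4) = C.

C[0] = 9, C[1] = 9, C[2] = C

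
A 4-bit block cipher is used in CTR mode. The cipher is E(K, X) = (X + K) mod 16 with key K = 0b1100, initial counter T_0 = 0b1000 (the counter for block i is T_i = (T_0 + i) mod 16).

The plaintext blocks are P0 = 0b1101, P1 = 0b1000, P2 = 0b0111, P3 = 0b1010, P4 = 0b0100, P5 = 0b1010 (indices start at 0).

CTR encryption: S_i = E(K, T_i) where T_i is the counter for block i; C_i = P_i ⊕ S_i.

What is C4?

C0: T = 0b1000, S = E(K, T) = 0b0100; 0b1101 ⊕ 0b0100 = 0b1001.
C1: T = 0b1001, S = E(K, T) = 0b0101; 0b1000 ⊕ 0b0101 = 0b1101.
C2: T = 0b1010, S = E(K, T) = 0b0110; 0b0111 ⊕ 0b0110 = 0b0001.
C3: T = 0b1011, S = E(K, T) = 0b0111; 0b1010 ⊕ 0b0111 = 0b1101.
C4: T = 0b1100, S = E(K, T) = 0b1000; 0b0100 ⊕ 0b1000 = 0b1100.

C4 = 0b1100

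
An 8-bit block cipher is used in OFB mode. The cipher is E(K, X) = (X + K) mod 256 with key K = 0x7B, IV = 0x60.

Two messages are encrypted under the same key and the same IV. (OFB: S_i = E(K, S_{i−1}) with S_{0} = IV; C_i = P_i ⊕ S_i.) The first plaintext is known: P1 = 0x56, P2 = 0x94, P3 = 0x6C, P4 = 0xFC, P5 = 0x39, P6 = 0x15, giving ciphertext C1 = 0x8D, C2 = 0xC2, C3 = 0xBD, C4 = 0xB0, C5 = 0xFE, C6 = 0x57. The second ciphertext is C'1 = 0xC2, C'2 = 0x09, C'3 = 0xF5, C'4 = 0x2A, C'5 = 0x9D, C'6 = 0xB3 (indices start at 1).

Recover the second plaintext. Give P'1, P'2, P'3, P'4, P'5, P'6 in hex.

In OFB with a reused IV, both messages share the same keystream S_i, so C_i ⊕ C'_i = P_i ⊕ P'_i and thus P'_i = P_i ⊕ C_i ⊕ C'_i.
P'1: 0x56 ⊕ 0x8D ⊕ 0xC2 = 0x19.
P'2: 0x94 ⊕ 0xC2 ⊕ 0x09 = 0x5F.
P'3: 0x6C ⊕ 0xBD ⊕ 0xF5 = 0x24.
P'4: 0xFC ⊕ 0xB0 ⊕ 0x2A = 0x66.
P'5: 0x39 ⊕ 0xFE ⊕ 0x9D = 0x5A.
P'6: 0x15 ⊕ 0x57 ⊕ 0xB3 = 0xF1.

P'1 = 0x19, P'2 = 0x5F, P'3 = 0x24, P'4 = 0x66, P'5 = 0x5A, P'6 = 0xF1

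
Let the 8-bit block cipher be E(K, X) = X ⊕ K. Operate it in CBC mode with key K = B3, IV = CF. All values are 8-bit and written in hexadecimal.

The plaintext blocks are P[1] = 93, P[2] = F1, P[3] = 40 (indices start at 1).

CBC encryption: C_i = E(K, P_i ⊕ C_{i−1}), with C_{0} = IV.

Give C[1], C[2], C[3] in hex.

C[1] = EF, C[2] = AD, C[3] = 5E

C[1]: P[1] ⊕ CF = 5C; E(K, 5C) = EF.
C[2]: P[2] ⊕ EF = 1E; E(K, 1E) = AD.
C[3]: P[3] ⊕ AD = ED; E(K, ED) = 5E.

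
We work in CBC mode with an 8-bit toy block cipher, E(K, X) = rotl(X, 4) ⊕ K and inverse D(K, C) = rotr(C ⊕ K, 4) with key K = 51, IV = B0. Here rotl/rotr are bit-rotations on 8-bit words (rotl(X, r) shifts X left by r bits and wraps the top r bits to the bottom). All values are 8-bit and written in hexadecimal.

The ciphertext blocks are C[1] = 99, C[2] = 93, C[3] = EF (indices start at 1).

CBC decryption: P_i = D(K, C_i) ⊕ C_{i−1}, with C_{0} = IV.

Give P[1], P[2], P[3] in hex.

P[1] = 3C, P[2] = B5, P[3] = 78

P[1]: D(K, 99) = 8C; 8C ⊕ B0 = 3C.
P[2]: D(K, 93) = 2C; 2C ⊕ 99 = B5.
P[3]: D(K, EF) = EB; EB ⊕ 93 = 78.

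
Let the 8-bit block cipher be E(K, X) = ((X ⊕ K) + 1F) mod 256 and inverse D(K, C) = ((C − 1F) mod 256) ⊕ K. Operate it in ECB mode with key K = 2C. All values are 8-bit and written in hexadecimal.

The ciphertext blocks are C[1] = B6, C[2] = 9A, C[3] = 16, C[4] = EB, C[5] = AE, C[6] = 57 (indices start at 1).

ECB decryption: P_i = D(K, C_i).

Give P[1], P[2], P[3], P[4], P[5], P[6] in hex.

P[1] = BB, P[2] = 57, P[3] = DB, P[4] = E0, P[5] = A3, P[6] = 14

P[1]: D(K, B6) = BB.
P[2]: D(K, 9A) = 57.
P[3]: D(K, 16) = DB.
P[4]: D(K, EB) = E0.
P[5]: D(K, AE) = A3.
P[6]: D(K, 57) = 14.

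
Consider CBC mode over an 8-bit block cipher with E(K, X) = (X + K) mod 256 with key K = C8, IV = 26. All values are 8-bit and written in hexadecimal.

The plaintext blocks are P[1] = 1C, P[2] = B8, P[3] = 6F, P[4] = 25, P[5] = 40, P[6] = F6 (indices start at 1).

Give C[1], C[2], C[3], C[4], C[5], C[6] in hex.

CBC encryption: C_i = E(K, P_i ⊕ C_{i−1}), with C_{0} = IV.
C[1]: P[1] ⊕ 26 = 3A; E(K, 3A) = 02.
C[2]: P[2] ⊕ 02 = BA; E(K, BA) = 82.
C[3]: P[3] ⊕ 82 = ED; E(K, ED) = B5.
C[4]: P[4] ⊕ B5 = 90; E(K, 90) = 58.
C[5]: P[5] ⊕ 58 = 18; E(K, 18) = E0.
C[6]: P[6] ⊕ E0 = 16; E(K, 16) = DE.

C[1] = 02, C[2] = 82, C[3] = B5, C[4] = 58, C[5] = E0, C[6] = DE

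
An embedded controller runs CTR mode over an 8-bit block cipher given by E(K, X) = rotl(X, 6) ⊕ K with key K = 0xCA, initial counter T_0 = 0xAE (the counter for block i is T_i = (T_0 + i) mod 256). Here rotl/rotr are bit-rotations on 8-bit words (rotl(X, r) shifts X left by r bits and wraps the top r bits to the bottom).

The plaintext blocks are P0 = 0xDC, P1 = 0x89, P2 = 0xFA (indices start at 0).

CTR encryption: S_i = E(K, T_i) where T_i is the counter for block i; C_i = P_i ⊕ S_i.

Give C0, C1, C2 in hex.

C0 = 0xBD, C1 = 0xA8, C2 = 0x1C

C0: T = 0xAE, S = E(K, T) = 0x61; 0xDC ⊕ 0x61 = 0xBD.
C1: T = 0xAF, S = E(K, T) = 0x21; 0x89 ⊕ 0x21 = 0xA8.
C2: T = 0xB0, S = E(K, T) = 0xE6; 0xFA ⊕ 0xE6 = 0x1C.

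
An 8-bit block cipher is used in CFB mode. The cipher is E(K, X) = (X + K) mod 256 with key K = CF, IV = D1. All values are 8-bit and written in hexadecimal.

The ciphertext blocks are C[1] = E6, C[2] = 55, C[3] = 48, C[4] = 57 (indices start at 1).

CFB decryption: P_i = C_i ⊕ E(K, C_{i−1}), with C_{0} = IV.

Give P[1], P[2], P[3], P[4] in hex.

P[1] = 46, P[2] = E0, P[3] = 6C, P[4] = 40

P[1]: E(K, D1) = A0; E6 ⊕ A0 = 46.
P[2]: E(K, E6) = B5; 55 ⊕ B5 = E0.
P[3]: E(K, 55) = 24; 48 ⊕ 24 = 6C.
P[4]: E(K, 48) = 17; 57 ⊕ 17 = 40.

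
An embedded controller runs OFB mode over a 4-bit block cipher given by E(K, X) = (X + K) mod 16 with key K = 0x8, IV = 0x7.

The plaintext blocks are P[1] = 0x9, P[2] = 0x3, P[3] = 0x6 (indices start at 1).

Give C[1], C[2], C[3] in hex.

C[1] = 0x6, C[2] = 0x4, C[3] = 0x9

OFB encryption: S_i = E(K, S_{i−1}) with S_{0} = IV; C_i = P_i ⊕ S_i.
C[1]: S = E(K, 0x7) = 0xF; 0x9 ⊕ 0xF = 0x6.
C[2]: S = E(K, 0xF) = 0x7; 0x3 ⊕ 0x7 = 0x4.
C[3]: S = E(K, 0x7) = 0xF; 0x6 ⊕ 0xF = 0x9.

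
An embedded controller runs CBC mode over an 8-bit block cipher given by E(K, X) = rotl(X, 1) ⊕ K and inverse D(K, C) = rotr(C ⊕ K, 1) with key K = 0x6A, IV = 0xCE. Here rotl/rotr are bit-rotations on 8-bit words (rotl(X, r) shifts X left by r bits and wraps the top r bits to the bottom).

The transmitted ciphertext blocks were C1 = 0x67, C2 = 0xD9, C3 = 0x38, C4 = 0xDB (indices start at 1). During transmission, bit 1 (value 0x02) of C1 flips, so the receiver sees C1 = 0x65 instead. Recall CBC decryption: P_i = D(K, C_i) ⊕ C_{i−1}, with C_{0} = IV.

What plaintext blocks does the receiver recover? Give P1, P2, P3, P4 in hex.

Only C1 changed, to 0x65. In CBC, a change in C_i garbles P_i and flips the same bit in P_{i+1}. Decrypting the received ciphertext:
P1: D(K, 0x65) = 0x87; 0x87 ⊕ 0xCE = 0x49.
P2: D(K, 0xD9) = 0xD9; 0xD9 ⊕ 0x65 = 0xBC.
P3: D(K, 0x38) = 0x29; 0x29 ⊕ 0xD9 = 0xF0.
P4: D(K, 0xDB) = 0xD8; 0xD8 ⊕ 0x38 = 0xE0.
Blocks that differ from the original plaintext: P1, P2.

P1 = 0x49, P2 = 0xBC, P3 = 0xF0, P4 = 0xE0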